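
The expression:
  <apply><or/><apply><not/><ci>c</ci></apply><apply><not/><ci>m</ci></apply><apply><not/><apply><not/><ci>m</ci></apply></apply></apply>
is always true.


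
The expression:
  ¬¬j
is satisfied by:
  {j: True}


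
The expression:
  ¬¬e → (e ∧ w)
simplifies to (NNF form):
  w ∨ ¬e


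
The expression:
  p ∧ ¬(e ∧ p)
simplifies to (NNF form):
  p ∧ ¬e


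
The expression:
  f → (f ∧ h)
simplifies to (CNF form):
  h ∨ ¬f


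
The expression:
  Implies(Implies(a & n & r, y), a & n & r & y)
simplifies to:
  a & n & r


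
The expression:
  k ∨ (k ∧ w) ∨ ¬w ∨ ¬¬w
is always true.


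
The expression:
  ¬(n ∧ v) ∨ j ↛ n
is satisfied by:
  {v: False, n: False}
  {n: True, v: False}
  {v: True, n: False}


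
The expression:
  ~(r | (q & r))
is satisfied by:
  {r: False}


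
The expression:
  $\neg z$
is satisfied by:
  {z: False}


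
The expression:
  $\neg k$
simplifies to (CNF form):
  $\neg k$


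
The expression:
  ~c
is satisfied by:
  {c: False}


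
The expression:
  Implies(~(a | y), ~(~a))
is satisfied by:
  {a: True, y: True}
  {a: True, y: False}
  {y: True, a: False}


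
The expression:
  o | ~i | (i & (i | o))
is always true.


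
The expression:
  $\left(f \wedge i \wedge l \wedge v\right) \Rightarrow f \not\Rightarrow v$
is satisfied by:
  {l: False, v: False, i: False, f: False}
  {f: True, l: False, v: False, i: False}
  {i: True, l: False, v: False, f: False}
  {f: True, i: True, l: False, v: False}
  {v: True, f: False, l: False, i: False}
  {f: True, v: True, l: False, i: False}
  {i: True, v: True, f: False, l: False}
  {f: True, i: True, v: True, l: False}
  {l: True, i: False, v: False, f: False}
  {f: True, l: True, i: False, v: False}
  {i: True, l: True, f: False, v: False}
  {f: True, i: True, l: True, v: False}
  {v: True, l: True, i: False, f: False}
  {f: True, v: True, l: True, i: False}
  {i: True, v: True, l: True, f: False}


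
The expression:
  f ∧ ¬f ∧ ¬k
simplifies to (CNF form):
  False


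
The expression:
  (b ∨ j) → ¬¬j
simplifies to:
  j ∨ ¬b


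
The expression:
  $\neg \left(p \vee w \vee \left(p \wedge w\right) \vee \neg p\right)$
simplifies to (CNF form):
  $\text{False}$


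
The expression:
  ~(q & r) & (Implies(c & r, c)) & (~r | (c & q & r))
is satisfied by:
  {r: False}


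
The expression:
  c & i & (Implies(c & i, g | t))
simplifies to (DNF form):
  (c & g & i) | (c & i & t)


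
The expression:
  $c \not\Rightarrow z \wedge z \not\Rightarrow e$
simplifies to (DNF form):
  $\text{False}$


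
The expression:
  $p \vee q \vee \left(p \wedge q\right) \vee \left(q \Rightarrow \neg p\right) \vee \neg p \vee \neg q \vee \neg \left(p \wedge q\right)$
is always true.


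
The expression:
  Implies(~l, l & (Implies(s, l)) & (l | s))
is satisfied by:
  {l: True}


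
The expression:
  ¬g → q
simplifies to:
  g ∨ q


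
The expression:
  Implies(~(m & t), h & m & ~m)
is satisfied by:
  {t: True, m: True}


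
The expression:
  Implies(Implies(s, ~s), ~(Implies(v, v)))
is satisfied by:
  {s: True}


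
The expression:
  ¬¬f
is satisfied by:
  {f: True}


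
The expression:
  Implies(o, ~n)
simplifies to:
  ~n | ~o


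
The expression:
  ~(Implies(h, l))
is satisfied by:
  {h: True, l: False}


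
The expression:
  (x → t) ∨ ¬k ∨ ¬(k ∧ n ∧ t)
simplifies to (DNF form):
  True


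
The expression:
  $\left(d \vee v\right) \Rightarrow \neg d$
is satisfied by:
  {d: False}


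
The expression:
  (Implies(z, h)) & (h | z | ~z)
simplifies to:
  h | ~z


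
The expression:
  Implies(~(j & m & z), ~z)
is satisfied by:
  {j: True, m: True, z: False}
  {j: True, m: False, z: False}
  {m: True, j: False, z: False}
  {j: False, m: False, z: False}
  {z: True, j: True, m: True}


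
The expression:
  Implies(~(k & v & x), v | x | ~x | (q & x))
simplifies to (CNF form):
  True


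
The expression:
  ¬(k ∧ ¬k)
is always true.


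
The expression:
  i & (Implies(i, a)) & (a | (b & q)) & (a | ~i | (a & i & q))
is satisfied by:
  {a: True, i: True}


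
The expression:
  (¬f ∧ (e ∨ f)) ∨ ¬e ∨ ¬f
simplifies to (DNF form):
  ¬e ∨ ¬f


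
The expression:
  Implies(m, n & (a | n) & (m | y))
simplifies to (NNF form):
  n | ~m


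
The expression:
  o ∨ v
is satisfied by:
  {o: True, v: True}
  {o: True, v: False}
  {v: True, o: False}


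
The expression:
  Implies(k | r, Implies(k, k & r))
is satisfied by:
  {r: True, k: False}
  {k: False, r: False}
  {k: True, r: True}


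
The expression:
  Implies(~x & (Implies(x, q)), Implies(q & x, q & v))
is always true.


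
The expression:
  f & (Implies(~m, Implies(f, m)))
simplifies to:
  f & m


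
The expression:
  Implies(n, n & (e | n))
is always true.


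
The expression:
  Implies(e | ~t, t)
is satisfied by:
  {t: True}


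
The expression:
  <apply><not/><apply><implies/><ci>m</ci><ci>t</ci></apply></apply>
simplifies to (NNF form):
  <apply><and/><ci>m</ci><apply><not/><ci>t</ci></apply></apply>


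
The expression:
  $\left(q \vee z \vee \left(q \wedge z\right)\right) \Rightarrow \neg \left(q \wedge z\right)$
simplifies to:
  $\neg q \vee \neg z$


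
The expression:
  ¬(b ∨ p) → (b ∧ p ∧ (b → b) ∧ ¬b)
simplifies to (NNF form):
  b ∨ p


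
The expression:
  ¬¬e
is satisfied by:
  {e: True}


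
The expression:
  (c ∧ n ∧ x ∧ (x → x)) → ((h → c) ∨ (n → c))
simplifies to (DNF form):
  True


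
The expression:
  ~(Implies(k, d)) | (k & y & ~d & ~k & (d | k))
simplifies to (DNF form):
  k & ~d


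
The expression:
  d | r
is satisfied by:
  {r: True, d: True}
  {r: True, d: False}
  {d: True, r: False}


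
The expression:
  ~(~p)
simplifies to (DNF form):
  p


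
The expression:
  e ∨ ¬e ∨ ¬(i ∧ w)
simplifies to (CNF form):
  True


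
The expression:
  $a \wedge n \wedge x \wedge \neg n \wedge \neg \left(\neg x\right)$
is never true.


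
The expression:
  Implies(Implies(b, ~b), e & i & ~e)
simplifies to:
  b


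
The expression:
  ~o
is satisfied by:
  {o: False}


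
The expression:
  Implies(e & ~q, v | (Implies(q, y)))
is always true.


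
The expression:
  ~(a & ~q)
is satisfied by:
  {q: True, a: False}
  {a: False, q: False}
  {a: True, q: True}


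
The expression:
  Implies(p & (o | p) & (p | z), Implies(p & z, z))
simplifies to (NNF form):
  True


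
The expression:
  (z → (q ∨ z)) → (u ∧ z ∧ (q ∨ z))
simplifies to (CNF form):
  u ∧ z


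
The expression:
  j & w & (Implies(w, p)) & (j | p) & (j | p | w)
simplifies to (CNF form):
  j & p & w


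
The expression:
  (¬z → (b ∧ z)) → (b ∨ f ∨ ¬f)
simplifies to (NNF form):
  True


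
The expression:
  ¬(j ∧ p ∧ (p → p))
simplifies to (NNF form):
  ¬j ∨ ¬p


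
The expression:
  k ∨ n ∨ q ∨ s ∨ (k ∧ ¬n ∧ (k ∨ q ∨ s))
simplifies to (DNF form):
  k ∨ n ∨ q ∨ s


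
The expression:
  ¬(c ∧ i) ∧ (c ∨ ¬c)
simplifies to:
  ¬c ∨ ¬i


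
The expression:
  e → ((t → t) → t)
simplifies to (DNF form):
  t ∨ ¬e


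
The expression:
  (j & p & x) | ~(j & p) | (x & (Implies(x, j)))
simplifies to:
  x | ~j | ~p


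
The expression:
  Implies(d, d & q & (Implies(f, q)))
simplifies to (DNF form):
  q | ~d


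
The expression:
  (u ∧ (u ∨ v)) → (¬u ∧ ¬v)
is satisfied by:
  {u: False}


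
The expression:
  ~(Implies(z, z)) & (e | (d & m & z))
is never true.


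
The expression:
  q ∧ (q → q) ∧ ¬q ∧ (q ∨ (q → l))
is never true.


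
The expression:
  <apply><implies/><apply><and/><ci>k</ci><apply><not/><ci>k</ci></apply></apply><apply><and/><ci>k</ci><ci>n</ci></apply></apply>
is always true.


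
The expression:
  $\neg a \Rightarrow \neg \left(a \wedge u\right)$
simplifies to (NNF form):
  $\text{True}$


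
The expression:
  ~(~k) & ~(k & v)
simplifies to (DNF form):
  k & ~v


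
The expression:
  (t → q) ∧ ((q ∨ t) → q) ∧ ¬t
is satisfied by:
  {t: False}


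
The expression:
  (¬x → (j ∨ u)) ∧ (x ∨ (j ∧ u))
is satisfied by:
  {x: True, j: True, u: True}
  {x: True, j: True, u: False}
  {x: True, u: True, j: False}
  {x: True, u: False, j: False}
  {j: True, u: True, x: False}


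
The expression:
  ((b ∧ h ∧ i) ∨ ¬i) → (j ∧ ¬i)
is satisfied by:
  {i: True, j: True, h: False, b: False}
  {i: True, j: False, h: False, b: False}
  {i: True, b: True, j: True, h: False}
  {i: True, b: True, j: False, h: False}
  {i: True, h: True, j: True, b: False}
  {i: True, h: True, j: False, b: False}
  {h: False, j: True, b: False, i: False}
  {b: True, h: False, j: True, i: False}
  {h: True, j: True, b: False, i: False}
  {b: True, h: True, j: True, i: False}


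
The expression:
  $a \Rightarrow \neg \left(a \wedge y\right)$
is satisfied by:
  {y: False, a: False}
  {a: True, y: False}
  {y: True, a: False}


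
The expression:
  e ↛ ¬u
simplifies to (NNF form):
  e ∧ u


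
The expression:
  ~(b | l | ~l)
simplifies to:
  False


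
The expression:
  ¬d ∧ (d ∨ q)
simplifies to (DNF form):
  q ∧ ¬d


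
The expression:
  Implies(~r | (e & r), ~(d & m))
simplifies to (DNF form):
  ~d | ~m | (r & ~e)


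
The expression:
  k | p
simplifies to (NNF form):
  k | p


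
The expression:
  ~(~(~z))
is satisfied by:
  {z: False}


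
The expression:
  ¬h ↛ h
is always true.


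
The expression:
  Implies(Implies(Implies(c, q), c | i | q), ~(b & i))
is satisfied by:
  {b: False, i: False}
  {i: True, b: False}
  {b: True, i: False}


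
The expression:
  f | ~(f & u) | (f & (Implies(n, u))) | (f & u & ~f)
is always true.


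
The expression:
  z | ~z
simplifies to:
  True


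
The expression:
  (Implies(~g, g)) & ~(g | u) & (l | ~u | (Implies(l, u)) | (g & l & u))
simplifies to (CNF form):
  False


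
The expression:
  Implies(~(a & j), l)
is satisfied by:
  {l: True, j: True, a: True}
  {l: True, j: True, a: False}
  {l: True, a: True, j: False}
  {l: True, a: False, j: False}
  {j: True, a: True, l: False}


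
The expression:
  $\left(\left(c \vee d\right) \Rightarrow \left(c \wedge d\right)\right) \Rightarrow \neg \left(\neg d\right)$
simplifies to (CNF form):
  $c \vee d$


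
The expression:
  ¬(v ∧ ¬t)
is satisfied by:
  {t: True, v: False}
  {v: False, t: False}
  {v: True, t: True}


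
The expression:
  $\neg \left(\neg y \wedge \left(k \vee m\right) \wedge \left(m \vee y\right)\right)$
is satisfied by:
  {y: True, m: False}
  {m: False, y: False}
  {m: True, y: True}


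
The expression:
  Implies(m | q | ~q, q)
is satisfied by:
  {q: True}


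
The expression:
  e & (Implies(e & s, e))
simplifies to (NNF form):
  e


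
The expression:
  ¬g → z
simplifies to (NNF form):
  g ∨ z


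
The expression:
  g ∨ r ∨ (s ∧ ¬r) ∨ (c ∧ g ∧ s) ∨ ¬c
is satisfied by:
  {r: True, s: True, g: True, c: False}
  {r: True, s: True, c: False, g: False}
  {r: True, g: True, c: False, s: False}
  {r: True, c: False, g: False, s: False}
  {s: True, g: True, c: False, r: False}
  {s: True, c: False, g: False, r: False}
  {g: True, s: False, c: False, r: False}
  {s: False, c: False, g: False, r: False}
  {s: True, r: True, c: True, g: True}
  {s: True, r: True, c: True, g: False}
  {r: True, c: True, g: True, s: False}
  {r: True, c: True, s: False, g: False}
  {g: True, c: True, s: True, r: False}
  {c: True, s: True, r: False, g: False}
  {c: True, g: True, r: False, s: False}


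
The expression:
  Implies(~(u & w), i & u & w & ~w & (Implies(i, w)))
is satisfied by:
  {u: True, w: True}


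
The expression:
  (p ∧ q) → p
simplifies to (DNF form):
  True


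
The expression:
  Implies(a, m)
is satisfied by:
  {m: True, a: False}
  {a: False, m: False}
  {a: True, m: True}


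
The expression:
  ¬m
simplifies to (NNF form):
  ¬m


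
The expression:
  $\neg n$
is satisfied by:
  {n: False}


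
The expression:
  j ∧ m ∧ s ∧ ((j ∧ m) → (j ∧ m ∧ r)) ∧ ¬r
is never true.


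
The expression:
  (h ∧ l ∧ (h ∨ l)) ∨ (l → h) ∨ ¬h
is always true.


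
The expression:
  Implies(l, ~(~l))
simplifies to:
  True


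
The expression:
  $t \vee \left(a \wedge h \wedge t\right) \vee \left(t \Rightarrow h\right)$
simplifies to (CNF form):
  $\text{True}$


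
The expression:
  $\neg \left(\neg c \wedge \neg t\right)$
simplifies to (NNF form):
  $c \vee t$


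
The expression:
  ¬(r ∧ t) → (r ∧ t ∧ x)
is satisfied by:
  {t: True, r: True}


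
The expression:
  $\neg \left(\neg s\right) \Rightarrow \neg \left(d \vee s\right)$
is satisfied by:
  {s: False}


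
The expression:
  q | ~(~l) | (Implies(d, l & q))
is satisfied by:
  {q: True, l: True, d: False}
  {q: True, l: False, d: False}
  {l: True, q: False, d: False}
  {q: False, l: False, d: False}
  {d: True, q: True, l: True}
  {d: True, q: True, l: False}
  {d: True, l: True, q: False}


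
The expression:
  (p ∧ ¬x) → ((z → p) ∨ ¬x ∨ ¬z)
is always true.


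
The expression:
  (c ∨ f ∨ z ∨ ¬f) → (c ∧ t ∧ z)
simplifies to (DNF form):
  c ∧ t ∧ z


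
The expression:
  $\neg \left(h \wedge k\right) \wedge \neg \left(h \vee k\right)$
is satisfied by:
  {h: False, k: False}


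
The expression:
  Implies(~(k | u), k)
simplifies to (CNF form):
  k | u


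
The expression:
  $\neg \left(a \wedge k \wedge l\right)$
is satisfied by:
  {l: False, k: False, a: False}
  {a: True, l: False, k: False}
  {k: True, l: False, a: False}
  {a: True, k: True, l: False}
  {l: True, a: False, k: False}
  {a: True, l: True, k: False}
  {k: True, l: True, a: False}


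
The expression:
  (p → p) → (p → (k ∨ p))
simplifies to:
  True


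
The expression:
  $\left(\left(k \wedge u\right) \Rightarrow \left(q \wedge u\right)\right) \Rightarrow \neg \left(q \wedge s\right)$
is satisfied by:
  {s: False, q: False}
  {q: True, s: False}
  {s: True, q: False}


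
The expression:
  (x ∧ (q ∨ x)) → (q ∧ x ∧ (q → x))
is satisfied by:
  {q: True, x: False}
  {x: False, q: False}
  {x: True, q: True}


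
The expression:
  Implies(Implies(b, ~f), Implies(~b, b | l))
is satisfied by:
  {b: True, l: True}
  {b: True, l: False}
  {l: True, b: False}


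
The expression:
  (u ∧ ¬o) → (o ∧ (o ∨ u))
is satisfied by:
  {o: True, u: False}
  {u: False, o: False}
  {u: True, o: True}


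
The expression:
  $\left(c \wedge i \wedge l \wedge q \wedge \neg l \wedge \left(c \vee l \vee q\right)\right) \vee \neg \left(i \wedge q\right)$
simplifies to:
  $\neg i \vee \neg q$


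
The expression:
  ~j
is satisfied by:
  {j: False}


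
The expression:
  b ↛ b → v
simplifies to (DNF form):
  True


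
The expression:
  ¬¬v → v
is always true.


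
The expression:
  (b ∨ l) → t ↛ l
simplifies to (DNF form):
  (t ∧ ¬l) ∨ (¬b ∧ ¬l)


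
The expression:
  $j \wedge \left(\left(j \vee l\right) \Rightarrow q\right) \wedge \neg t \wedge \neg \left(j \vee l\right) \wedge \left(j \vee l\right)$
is never true.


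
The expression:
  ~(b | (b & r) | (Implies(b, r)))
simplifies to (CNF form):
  False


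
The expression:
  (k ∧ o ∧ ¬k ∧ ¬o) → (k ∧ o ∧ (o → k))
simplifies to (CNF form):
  True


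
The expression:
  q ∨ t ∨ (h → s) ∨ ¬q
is always true.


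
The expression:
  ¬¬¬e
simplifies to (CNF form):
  ¬e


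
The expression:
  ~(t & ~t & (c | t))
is always true.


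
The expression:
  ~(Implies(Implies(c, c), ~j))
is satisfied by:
  {j: True}


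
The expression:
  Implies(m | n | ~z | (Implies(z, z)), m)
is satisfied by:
  {m: True}


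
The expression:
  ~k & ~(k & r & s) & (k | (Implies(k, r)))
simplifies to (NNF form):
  ~k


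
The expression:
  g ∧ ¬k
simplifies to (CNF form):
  g ∧ ¬k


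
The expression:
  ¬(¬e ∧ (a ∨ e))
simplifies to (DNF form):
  e ∨ ¬a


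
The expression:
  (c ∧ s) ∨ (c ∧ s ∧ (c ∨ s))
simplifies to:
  c ∧ s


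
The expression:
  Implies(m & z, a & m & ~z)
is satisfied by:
  {m: False, z: False}
  {z: True, m: False}
  {m: True, z: False}


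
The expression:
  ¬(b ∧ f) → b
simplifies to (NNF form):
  b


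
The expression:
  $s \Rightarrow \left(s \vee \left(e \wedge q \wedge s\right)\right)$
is always true.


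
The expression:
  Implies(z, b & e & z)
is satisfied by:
  {e: True, b: True, z: False}
  {e: True, b: False, z: False}
  {b: True, e: False, z: False}
  {e: False, b: False, z: False}
  {z: True, e: True, b: True}


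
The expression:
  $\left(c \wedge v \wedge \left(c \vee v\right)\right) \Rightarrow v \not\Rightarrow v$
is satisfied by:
  {v: False, c: False}
  {c: True, v: False}
  {v: True, c: False}


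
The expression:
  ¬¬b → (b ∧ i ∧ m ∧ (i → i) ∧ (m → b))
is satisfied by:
  {i: True, m: True, b: False}
  {i: True, m: False, b: False}
  {m: True, i: False, b: False}
  {i: False, m: False, b: False}
  {i: True, b: True, m: True}


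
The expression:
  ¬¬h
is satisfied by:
  {h: True}


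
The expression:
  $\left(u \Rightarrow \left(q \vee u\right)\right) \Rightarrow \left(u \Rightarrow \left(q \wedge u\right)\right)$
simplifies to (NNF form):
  $q \vee \neg u$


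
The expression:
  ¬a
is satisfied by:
  {a: False}


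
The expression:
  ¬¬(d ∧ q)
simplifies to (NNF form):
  d ∧ q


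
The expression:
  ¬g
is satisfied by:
  {g: False}


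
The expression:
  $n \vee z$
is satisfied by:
  {n: True, z: True}
  {n: True, z: False}
  {z: True, n: False}


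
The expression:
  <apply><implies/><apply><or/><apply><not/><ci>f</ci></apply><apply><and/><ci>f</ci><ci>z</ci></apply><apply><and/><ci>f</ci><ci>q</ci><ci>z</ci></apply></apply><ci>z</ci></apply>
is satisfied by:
  {z: True, f: True}
  {z: True, f: False}
  {f: True, z: False}


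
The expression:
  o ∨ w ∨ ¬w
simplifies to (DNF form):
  True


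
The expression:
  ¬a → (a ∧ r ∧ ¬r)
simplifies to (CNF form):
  a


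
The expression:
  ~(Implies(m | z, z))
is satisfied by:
  {m: True, z: False}


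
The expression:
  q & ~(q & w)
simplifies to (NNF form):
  q & ~w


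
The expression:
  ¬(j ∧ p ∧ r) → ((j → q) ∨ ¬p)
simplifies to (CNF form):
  q ∨ r ∨ ¬j ∨ ¬p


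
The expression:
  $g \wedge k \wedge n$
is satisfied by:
  {g: True, n: True, k: True}


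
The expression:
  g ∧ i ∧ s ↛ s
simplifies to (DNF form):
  False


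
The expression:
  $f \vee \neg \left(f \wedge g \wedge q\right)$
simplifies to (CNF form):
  $\text{True}$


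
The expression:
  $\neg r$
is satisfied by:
  {r: False}


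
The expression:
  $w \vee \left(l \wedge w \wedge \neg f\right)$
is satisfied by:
  {w: True}


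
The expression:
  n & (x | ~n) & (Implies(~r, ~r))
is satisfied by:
  {x: True, n: True}


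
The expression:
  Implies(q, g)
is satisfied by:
  {g: True, q: False}
  {q: False, g: False}
  {q: True, g: True}


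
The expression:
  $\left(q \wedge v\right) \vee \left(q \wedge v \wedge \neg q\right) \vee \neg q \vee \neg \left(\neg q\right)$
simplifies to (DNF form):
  $\text{True}$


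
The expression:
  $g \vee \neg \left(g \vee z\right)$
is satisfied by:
  {g: True, z: False}
  {z: False, g: False}
  {z: True, g: True}


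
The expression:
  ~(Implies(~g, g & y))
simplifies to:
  ~g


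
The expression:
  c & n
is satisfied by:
  {c: True, n: True}


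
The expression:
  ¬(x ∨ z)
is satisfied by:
  {x: False, z: False}


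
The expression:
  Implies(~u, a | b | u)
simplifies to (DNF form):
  a | b | u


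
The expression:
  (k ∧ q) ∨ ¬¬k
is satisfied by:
  {k: True}


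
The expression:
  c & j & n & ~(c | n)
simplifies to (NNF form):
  False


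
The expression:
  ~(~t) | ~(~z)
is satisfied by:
  {t: True, z: True}
  {t: True, z: False}
  {z: True, t: False}


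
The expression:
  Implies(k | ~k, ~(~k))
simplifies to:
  k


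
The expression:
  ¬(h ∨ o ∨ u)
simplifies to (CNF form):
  ¬h ∧ ¬o ∧ ¬u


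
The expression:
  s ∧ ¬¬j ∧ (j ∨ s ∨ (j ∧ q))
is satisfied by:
  {j: True, s: True}


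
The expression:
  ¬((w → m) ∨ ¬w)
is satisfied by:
  {w: True, m: False}


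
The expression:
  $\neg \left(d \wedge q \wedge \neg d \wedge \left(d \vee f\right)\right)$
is always true.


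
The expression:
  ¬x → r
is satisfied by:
  {r: True, x: True}
  {r: True, x: False}
  {x: True, r: False}


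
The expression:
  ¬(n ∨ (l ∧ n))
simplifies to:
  ¬n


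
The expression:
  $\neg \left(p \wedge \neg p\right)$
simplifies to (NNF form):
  $\text{True}$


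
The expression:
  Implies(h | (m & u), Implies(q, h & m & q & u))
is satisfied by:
  {h: False, m: False, q: False, u: False}
  {u: True, h: False, m: False, q: False}
  {m: True, u: False, h: False, q: False}
  {u: True, m: True, h: False, q: False}
  {h: True, u: False, m: False, q: False}
  {u: True, h: True, m: False, q: False}
  {m: True, h: True, u: False, q: False}
  {u: True, m: True, h: True, q: False}
  {q: True, u: False, h: False, m: False}
  {q: True, u: True, h: False, m: False}
  {q: True, m: True, u: False, h: False}
  {q: True, u: True, m: True, h: True}


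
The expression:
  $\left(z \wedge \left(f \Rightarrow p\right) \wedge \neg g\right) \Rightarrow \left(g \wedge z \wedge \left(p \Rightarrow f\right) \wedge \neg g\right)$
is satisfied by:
  {g: True, f: True, p: False, z: False}
  {g: True, p: False, f: False, z: False}
  {g: True, f: True, p: True, z: False}
  {g: True, p: True, f: False, z: False}
  {f: True, g: False, p: False, z: False}
  {g: False, p: False, f: False, z: False}
  {f: True, p: True, g: False, z: False}
  {p: True, g: False, f: False, z: False}
  {z: True, f: True, g: True, p: False}
  {z: True, g: True, p: False, f: False}
  {z: True, f: True, g: True, p: True}
  {z: True, g: True, p: True, f: False}
  {z: True, f: True, g: False, p: False}


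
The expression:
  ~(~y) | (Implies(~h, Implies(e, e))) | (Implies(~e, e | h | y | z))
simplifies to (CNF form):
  True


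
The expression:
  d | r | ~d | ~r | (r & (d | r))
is always true.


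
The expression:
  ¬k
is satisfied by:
  {k: False}


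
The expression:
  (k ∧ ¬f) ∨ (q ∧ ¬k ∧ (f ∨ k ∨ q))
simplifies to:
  (k ∧ ¬f) ∨ (q ∧ ¬k)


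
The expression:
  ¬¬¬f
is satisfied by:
  {f: False}


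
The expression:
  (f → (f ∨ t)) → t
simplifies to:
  t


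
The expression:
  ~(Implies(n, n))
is never true.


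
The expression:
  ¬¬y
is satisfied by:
  {y: True}


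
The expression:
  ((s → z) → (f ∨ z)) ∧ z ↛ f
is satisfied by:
  {z: True, f: False}


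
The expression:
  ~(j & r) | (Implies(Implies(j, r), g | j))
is always true.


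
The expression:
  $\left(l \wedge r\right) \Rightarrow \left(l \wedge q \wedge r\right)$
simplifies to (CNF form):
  $q \vee \neg l \vee \neg r$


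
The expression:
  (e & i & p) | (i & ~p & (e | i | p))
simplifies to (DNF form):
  (e & i) | (i & ~p)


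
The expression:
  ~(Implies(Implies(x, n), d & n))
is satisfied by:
  {d: False, x: False, n: False}
  {n: True, d: False, x: False}
  {n: True, x: True, d: False}
  {d: True, n: False, x: False}


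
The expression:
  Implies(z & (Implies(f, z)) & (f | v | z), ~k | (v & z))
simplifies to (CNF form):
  v | ~k | ~z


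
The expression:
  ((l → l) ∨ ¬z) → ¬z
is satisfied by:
  {z: False}


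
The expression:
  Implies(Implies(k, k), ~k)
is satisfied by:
  {k: False}


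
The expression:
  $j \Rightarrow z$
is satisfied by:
  {z: True, j: False}
  {j: False, z: False}
  {j: True, z: True}


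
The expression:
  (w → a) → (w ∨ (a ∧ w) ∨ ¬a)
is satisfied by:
  {w: True, a: False}
  {a: False, w: False}
  {a: True, w: True}


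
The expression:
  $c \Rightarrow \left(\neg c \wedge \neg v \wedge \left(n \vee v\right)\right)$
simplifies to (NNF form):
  $\neg c$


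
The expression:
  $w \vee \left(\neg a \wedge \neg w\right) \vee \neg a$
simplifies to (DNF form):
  $w \vee \neg a$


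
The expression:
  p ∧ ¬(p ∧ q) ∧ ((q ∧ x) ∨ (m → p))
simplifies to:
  p ∧ ¬q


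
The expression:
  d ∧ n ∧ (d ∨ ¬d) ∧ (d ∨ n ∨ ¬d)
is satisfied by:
  {d: True, n: True}


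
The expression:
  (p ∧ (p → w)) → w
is always true.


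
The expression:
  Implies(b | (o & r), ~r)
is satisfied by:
  {o: False, r: False, b: False}
  {b: True, o: False, r: False}
  {o: True, b: False, r: False}
  {b: True, o: True, r: False}
  {r: True, b: False, o: False}


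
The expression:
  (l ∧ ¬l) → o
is always true.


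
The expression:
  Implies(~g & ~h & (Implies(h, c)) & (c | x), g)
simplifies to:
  g | h | (~c & ~x)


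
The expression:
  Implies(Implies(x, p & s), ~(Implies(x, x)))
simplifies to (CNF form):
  x & (~p | ~s)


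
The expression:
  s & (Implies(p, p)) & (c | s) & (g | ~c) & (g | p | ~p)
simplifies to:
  s & (g | ~c)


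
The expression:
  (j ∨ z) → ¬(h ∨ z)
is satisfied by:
  {h: False, z: False, j: False}
  {j: True, h: False, z: False}
  {h: True, j: False, z: False}


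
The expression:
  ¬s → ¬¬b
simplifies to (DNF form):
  b ∨ s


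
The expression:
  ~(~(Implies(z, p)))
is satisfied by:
  {p: True, z: False}
  {z: False, p: False}
  {z: True, p: True}


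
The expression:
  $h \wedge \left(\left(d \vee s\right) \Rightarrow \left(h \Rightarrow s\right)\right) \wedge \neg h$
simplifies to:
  $\text{False}$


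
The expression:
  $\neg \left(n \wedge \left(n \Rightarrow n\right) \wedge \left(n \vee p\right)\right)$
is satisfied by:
  {n: False}


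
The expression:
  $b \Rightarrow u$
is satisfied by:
  {u: True, b: False}
  {b: False, u: False}
  {b: True, u: True}


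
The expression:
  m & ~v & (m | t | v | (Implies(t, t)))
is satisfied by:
  {m: True, v: False}


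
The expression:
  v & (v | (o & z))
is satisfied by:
  {v: True}


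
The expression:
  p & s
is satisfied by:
  {p: True, s: True}


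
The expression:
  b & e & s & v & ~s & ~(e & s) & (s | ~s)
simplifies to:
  False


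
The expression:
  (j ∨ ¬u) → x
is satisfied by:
  {x: True, u: True, j: False}
  {x: True, u: False, j: False}
  {j: True, x: True, u: True}
  {j: True, x: True, u: False}
  {u: True, j: False, x: False}


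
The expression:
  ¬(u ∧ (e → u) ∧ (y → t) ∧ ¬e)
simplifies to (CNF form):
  (e ∨ y ∨ ¬u) ∧ (e ∨ ¬t ∨ ¬u)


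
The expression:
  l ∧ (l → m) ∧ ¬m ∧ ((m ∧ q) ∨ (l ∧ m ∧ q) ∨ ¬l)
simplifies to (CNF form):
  False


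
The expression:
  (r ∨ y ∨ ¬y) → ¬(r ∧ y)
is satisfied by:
  {y: False, r: False}
  {r: True, y: False}
  {y: True, r: False}


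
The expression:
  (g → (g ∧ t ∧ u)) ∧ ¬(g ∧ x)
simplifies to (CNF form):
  (t ∨ ¬g) ∧ (u ∨ ¬g) ∧ (¬g ∨ ¬x)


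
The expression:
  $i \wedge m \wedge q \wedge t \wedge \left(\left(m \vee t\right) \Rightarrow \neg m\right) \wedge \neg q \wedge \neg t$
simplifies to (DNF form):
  $\text{False}$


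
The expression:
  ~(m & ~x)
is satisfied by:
  {x: True, m: False}
  {m: False, x: False}
  {m: True, x: True}


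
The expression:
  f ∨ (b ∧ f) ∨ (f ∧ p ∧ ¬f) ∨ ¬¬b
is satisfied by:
  {b: True, f: True}
  {b: True, f: False}
  {f: True, b: False}


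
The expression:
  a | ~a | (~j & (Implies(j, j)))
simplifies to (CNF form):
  True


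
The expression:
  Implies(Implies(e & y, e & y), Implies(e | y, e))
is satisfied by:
  {e: True, y: False}
  {y: False, e: False}
  {y: True, e: True}


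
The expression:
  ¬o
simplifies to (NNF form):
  ¬o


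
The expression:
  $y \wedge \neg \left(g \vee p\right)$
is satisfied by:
  {y: True, g: False, p: False}


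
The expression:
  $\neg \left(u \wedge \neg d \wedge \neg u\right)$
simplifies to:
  $\text{True}$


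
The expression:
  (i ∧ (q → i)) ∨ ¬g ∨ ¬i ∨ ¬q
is always true.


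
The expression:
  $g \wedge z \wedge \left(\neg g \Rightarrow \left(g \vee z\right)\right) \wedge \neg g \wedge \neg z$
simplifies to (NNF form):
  $\text{False}$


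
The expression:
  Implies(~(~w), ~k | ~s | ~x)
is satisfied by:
  {s: False, k: False, x: False, w: False}
  {w: True, s: False, k: False, x: False}
  {x: True, s: False, k: False, w: False}
  {w: True, x: True, s: False, k: False}
  {k: True, w: False, s: False, x: False}
  {w: True, k: True, s: False, x: False}
  {x: True, k: True, w: False, s: False}
  {w: True, x: True, k: True, s: False}
  {s: True, x: False, k: False, w: False}
  {w: True, s: True, x: False, k: False}
  {x: True, s: True, w: False, k: False}
  {w: True, x: True, s: True, k: False}
  {k: True, s: True, x: False, w: False}
  {w: True, k: True, s: True, x: False}
  {x: True, k: True, s: True, w: False}


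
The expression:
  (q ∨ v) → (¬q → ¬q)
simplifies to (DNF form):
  True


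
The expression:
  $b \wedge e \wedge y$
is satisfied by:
  {e: True, b: True, y: True}


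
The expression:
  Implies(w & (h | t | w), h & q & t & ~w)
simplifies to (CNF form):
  ~w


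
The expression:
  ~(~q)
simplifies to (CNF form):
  q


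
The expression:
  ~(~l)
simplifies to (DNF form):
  l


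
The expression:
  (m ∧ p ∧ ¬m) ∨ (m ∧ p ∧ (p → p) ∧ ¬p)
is never true.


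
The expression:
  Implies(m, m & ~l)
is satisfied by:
  {l: False, m: False}
  {m: True, l: False}
  {l: True, m: False}


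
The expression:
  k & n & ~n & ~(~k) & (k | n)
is never true.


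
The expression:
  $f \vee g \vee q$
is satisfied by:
  {q: True, g: True, f: True}
  {q: True, g: True, f: False}
  {q: True, f: True, g: False}
  {q: True, f: False, g: False}
  {g: True, f: True, q: False}
  {g: True, f: False, q: False}
  {f: True, g: False, q: False}


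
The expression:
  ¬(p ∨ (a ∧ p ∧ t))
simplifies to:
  ¬p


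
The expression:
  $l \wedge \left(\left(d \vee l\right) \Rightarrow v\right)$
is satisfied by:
  {v: True, l: True}


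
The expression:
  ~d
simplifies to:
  ~d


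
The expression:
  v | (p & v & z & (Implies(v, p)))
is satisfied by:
  {v: True}


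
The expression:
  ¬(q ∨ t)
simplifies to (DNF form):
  ¬q ∧ ¬t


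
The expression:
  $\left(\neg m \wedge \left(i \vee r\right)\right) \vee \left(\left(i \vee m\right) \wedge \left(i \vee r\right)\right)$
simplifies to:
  $i \vee r$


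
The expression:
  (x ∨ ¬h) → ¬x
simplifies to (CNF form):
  ¬x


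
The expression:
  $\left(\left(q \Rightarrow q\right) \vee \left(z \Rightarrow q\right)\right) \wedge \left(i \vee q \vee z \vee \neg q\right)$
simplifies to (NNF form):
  $\text{True}$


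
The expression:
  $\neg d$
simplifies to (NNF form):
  $\neg d$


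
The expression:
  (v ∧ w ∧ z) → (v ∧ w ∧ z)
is always true.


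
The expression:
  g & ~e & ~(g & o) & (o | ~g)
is never true.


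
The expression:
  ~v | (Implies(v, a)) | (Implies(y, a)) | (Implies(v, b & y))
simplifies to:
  a | b | ~v | ~y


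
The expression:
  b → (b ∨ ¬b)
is always true.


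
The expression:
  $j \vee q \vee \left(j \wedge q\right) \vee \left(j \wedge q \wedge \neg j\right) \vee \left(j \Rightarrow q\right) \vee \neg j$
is always true.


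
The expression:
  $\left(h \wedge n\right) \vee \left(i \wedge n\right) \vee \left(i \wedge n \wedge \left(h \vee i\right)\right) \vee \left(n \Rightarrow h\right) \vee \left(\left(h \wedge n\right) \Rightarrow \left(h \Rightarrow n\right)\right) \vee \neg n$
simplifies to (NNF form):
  $\text{True}$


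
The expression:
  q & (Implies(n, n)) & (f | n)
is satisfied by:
  {n: True, f: True, q: True}
  {n: True, q: True, f: False}
  {f: True, q: True, n: False}


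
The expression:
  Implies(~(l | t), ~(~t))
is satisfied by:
  {t: True, l: True}
  {t: True, l: False}
  {l: True, t: False}


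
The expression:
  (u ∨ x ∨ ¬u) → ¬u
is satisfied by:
  {u: False}


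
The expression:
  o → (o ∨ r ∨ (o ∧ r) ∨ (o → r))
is always true.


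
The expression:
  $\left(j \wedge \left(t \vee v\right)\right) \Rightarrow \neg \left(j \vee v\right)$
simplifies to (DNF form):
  $\left(\neg t \wedge \neg v\right) \vee \neg j$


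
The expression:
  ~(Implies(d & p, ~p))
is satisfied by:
  {p: True, d: True}


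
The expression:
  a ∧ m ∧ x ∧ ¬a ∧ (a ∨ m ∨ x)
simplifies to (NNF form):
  False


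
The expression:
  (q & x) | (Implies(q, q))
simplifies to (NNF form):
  True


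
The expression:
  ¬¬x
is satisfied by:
  {x: True}


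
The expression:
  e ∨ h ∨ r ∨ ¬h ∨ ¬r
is always true.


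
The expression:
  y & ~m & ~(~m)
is never true.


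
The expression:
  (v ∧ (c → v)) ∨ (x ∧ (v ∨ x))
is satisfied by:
  {x: True, v: True}
  {x: True, v: False}
  {v: True, x: False}


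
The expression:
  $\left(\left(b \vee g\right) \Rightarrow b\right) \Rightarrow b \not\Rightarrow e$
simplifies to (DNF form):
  $\left(b \wedge \neg e\right) \vee \left(g \wedge \neg b\right)$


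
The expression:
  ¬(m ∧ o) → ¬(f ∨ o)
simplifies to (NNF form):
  (m ∧ o) ∨ (¬f ∧ ¬o)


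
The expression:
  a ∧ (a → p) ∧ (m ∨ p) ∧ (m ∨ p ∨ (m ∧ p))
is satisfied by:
  {a: True, p: True}


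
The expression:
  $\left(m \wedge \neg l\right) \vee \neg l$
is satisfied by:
  {l: False}


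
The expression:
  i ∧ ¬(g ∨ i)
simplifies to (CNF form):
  False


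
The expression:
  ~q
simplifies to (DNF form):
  ~q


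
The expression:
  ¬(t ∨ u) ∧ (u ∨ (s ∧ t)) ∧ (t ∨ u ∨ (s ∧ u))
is never true.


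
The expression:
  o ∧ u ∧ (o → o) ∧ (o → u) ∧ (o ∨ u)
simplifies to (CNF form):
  o ∧ u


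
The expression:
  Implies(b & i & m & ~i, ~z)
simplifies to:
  True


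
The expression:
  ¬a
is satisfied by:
  {a: False}


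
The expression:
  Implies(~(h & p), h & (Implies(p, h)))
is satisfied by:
  {h: True}


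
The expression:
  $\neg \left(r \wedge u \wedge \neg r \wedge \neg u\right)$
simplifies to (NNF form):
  $\text{True}$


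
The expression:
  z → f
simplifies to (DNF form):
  f ∨ ¬z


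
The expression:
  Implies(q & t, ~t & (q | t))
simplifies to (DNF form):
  ~q | ~t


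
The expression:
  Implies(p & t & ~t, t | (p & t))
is always true.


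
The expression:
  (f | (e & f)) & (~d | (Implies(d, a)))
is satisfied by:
  {a: True, f: True, d: False}
  {f: True, d: False, a: False}
  {a: True, d: True, f: True}


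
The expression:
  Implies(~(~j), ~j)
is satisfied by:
  {j: False}


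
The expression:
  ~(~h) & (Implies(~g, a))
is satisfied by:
  {h: True, a: True, g: True}
  {h: True, a: True, g: False}
  {h: True, g: True, a: False}


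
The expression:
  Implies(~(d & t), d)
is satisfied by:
  {d: True}


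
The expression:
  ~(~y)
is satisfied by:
  {y: True}


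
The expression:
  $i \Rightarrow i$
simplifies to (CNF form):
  $\text{True}$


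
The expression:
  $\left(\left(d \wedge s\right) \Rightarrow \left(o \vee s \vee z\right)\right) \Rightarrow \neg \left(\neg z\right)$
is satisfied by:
  {z: True}


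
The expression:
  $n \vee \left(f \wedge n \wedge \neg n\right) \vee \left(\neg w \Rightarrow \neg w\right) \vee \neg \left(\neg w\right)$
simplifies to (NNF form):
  $\text{True}$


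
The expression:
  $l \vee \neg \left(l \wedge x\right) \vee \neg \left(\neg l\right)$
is always true.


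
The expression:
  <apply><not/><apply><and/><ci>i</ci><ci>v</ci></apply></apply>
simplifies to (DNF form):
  <apply><or/><apply><not/><ci>i</ci></apply><apply><not/><ci>v</ci></apply></apply>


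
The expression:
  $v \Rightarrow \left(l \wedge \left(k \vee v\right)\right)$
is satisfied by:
  {l: True, v: False}
  {v: False, l: False}
  {v: True, l: True}


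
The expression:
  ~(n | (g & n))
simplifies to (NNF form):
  ~n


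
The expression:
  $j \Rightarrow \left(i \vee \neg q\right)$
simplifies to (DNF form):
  $i \vee \neg j \vee \neg q$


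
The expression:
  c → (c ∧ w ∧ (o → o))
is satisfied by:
  {w: True, c: False}
  {c: False, w: False}
  {c: True, w: True}


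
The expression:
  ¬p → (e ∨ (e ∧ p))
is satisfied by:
  {e: True, p: True}
  {e: True, p: False}
  {p: True, e: False}


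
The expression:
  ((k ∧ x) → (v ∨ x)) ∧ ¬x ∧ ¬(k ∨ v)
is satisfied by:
  {x: False, v: False, k: False}


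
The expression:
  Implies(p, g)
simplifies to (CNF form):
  g | ~p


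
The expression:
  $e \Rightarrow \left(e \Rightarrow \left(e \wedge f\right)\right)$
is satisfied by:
  {f: True, e: False}
  {e: False, f: False}
  {e: True, f: True}


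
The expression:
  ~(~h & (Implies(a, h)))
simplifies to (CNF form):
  a | h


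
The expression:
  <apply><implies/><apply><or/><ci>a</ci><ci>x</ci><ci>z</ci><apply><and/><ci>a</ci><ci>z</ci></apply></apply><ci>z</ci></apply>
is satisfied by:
  {z: True, a: False, x: False}
  {x: True, z: True, a: False}
  {z: True, a: True, x: False}
  {x: True, z: True, a: True}
  {x: False, a: False, z: False}


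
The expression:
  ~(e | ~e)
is never true.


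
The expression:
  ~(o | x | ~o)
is never true.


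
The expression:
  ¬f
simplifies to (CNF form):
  ¬f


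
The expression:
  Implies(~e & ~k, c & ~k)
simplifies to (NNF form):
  c | e | k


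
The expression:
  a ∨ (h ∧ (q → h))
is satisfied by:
  {a: True, h: True}
  {a: True, h: False}
  {h: True, a: False}


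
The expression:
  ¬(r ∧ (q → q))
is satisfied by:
  {r: False}


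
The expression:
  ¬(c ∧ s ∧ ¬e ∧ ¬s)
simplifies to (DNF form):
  True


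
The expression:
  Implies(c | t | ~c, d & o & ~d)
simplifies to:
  False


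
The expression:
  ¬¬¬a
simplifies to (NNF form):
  ¬a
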